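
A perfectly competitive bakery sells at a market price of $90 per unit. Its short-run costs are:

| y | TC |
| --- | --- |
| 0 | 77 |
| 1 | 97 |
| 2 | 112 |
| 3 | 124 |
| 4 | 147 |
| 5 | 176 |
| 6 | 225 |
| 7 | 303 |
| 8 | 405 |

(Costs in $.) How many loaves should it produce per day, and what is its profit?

y = 7; profit = $327

Tabulate TR − TC: y=0: -77; y=1: -7; y=2: 68; y=3: 146; y=4: 213; y=5: 274; y=6: 315; y=7: 327; y=8: 315.
Profit is maximized at y = 7. AVC there is 226/7 = $32.29 ≤ P, so producing beats shutting down (which would give -$77).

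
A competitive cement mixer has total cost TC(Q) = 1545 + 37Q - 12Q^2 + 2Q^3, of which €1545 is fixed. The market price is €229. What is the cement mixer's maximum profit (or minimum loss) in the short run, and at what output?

AVC = 37 - 12Q + 2Q^2 has its minimum €19 at Q = 3; price €229 clears that bar, so the firm operates.
MC = 37 - 24Q + 6Q^2. Setting P = MC and taking the root on the rising branch gives Q* = 8.
TR = 229·8 = 1832. TC = 1545 + 552 = 2097. Profit = 1832 − 2097 = -€265.
That loss of €265 beats the €1545 the firm would lose by shutting down; producing recovers €1280 of fixed cost.

Profit = -€265 at Q = 8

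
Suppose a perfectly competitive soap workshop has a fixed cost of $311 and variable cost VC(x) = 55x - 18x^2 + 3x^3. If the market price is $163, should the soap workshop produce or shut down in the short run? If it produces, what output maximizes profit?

Produce at x = 6

Variable cost is VC = 55x - 18x^2 + 3x^3, so AVC = VC/x = 55 - 18x + 3x^2 and MC = dTC/dx = 55 - 36x + 9x^2.
AVC is minimized where dAVC/dx = -18 + 6x = 0, at x = 3; min AVC = 55 - 18·3 + 3·3^2 = $28.
Because $163 ≥ $28, revenue can cover variable cost; the firm operates.
Solving P = MC: -108 - 36x + 9x^2 = 0 ⇒ x = -2 or 6. On the upward-sloping branch, x* = 6.
Check: AVC at x = 6 is $55 ≤ P, so revenue covers variable cost.
Profit = P·x − TC = 163·6 − 641 = $337.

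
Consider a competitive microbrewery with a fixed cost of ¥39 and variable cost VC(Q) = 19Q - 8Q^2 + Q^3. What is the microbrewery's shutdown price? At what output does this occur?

¥3 per unit, at Q = 4

Short-run supply begins at min AVC. From VC = 19Q - 8Q^2 + Q^3, AVC = 19 - 8Q + Q^2.
At the minimum of AVC, MC = AVC. MC = 19 - 16Q + 3Q^2; setting MC = AVC gives 2Q^2 - 8Q = 0, so Q = 4. min AVC = 3.
The firm shuts down for any P below ¥3.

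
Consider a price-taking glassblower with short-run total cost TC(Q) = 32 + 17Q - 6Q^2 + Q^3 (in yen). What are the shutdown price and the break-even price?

Shutdown price = ¥8; break-even price = ¥17

AVC = 17 - 6Q + Q^2; minimized at Q = 3, giving min AVC = ¥8. That is the shutdown price.
ATC = 32/Q + 17 - 6Q + Q^2. Setting dATC/dQ = −32/Q^2 − 6 + 2Q = 0 gives Q = 4 (since 2·4^3 − 6·4^2 = 32).
min ATC = 32/4 + 17 − 6·4 + 4^2 = ¥17. That is the break-even price.
For ¥8 ≤ P < ¥17 the firm produces at a loss; below ¥8 it shuts down.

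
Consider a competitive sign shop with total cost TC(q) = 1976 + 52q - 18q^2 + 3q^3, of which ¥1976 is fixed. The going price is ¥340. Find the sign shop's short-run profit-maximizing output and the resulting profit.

Profit = -¥56 at q = 8

AVC = 52 - 18q + 3q^2; min AVC = ¥25 at q = 3. Since P = ¥340 ≥ min AVC, the firm produces.
MC = 52 - 36q + 9q^2. Setting P = MC and taking the root on the rising branch gives q* = 8.
TR = 340·8 = 2720. TC = 1976 + 800 = 2776. Profit = 2720 − 2776 = -¥56.
By producing, the firm covers all variable cost plus ¥1920 of fixed cost; shutting down would lose the full ¥1976.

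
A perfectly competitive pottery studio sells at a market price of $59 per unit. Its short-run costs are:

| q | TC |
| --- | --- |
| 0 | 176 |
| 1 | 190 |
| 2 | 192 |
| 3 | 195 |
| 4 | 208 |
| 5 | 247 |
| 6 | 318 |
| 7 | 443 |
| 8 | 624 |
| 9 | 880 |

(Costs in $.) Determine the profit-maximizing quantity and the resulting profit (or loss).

Profit at each row (π = 59q − TC): q=0: -176; q=1: -131; q=2: -74; q=3: -18; q=4: 28; q=5: 48; q=6: 36; q=7: -30; q=8: -152; q=9: -349.
Profit is maximized at q = 5. AVC there is 71/5 = $14.20 ≤ P, so producing beats shutting down (which would give -$176).

q = 5; profit = $48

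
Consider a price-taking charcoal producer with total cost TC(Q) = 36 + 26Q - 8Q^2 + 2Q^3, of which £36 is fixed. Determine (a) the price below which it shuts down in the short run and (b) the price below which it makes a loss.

Shutdown price = £18; break-even price = £32

AVC = 26 - 8Q + 2Q^2; minimized at Q = 2, giving min AVC = £18. That is the shutdown price.
ATC = 36/Q + 26 - 8Q + 2Q^2. Setting dATC/dQ = −36/Q^2 − 8 + 4Q = 0 gives Q = 3 (since 4·3^3 − 8·3^2 = 36).
min ATC = 36/3 + 26 − 8·3 + 2·3^2 = £32. That is the break-even price.
For £18 ≤ P < £32 the firm produces at a loss; below £18 it shuts down.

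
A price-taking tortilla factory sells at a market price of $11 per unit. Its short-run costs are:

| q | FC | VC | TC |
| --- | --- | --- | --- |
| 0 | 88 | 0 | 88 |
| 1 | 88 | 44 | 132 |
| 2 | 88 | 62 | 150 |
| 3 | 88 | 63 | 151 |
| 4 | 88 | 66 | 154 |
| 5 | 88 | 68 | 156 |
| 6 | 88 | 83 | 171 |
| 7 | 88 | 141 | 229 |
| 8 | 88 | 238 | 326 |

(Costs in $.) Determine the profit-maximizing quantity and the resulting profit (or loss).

Profit at each row (π = 11q − TC): q=0: -88; q=1: -121; q=2: -128; q=3: -118; q=4: -110; q=5: -101; q=6: -105; q=7: -152; q=8: -238.
Profit is highest at q = 0. Equivalently, the lowest AVC in the table is 68/5 ≈ $13.60 at q = 5, and P = $11 falls below it — price never covers variable cost, so the firm shuts down and loses only its fixed cost.

q = 0 (shut down); profit = -$88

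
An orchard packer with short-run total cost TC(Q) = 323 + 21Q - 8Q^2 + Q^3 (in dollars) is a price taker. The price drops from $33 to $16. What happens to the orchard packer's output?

Output falls from 6 to 5

MC = 21 - 16Q + 3Q^2; the shutdown threshold is min AVC = $5 (at Q = 4).
With P = $33 above the shutdown price, P = MC gives Q = 6.
At P = $16 ≥ min AVC, set P = MC: Q = 5. The firm stays open but cuts output.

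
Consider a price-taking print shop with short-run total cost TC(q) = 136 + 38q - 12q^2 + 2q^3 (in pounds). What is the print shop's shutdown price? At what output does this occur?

£20 per unit, at q = 3

Short-run supply begins at min AVC. From VC = 38q - 12q^2 + 2q^3, AVC = 38 - 12q + 2q^2.
dAVC/dq = -12 + 4q = 0 gives q = 3. min AVC = 38 - 12·3 + 2·3^2 = 20.
The firm shuts down for any P below £20.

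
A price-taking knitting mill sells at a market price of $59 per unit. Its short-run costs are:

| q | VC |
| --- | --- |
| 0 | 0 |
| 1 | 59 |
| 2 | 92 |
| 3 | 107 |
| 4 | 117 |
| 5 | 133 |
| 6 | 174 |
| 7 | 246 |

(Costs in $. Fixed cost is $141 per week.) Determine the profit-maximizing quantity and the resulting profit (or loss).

Profit at each row (π = 59q − TC): q=0: -141; q=1: -141; q=2: -115; q=3: -71; q=4: -22; q=5: 21; q=6: 39; q=7: 26.
Profit is maximized at q = 6. AVC there is 174/6 = $29 ≤ P, so producing beats shutting down (which would give -$141).

q = 6; profit = $39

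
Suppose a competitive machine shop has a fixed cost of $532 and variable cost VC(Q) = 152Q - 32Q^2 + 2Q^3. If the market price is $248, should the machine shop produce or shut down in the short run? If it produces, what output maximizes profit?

Strip out fixed cost: VC = 152Q - 32Q^2 + 2Q^3. Then AVC = 152 - 32Q + 2Q^2 and MC = 152 - 64Q + 6Q^2.
AVC hits its minimum where MC = AVC, at Q = 8, giving min AVC = 152 - 32·8 + 2·8^2 = $24.
Because $248 ≥ $24, revenue can cover variable cost; the firm operates.
Solving P = MC: -96 - 64Q + 6Q^2 = 0 ⇒ Q = -4/3 or 12. On the upward-sloping branch, Q* = 12.
Check: AVC at Q = 12 is $56 ≤ P, so revenue covers variable cost.
Profit = P·Q − TC = 248·12 − 1204 = $1772.

Produce at Q = 12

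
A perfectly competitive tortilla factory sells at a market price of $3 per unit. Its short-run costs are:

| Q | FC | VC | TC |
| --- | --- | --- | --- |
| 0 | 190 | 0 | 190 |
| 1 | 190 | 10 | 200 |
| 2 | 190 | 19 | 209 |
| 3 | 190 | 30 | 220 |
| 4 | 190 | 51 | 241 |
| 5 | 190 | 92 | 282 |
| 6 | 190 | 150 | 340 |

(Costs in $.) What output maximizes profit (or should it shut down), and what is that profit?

Profit at each row (π = 3Q − TC): Q=0: -190; Q=1: -197; Q=2: -203; Q=3: -211; Q=4: -229; Q=5: -267; Q=6: -322.
Profit is highest at Q = 0. Equivalently, the lowest AVC in the table is 19/2 ≈ $9.50 at Q = 2, and P = $3 falls below it — price never covers variable cost, so the firm shuts down and loses only its fixed cost.

Q = 0 (shut down); profit = -$190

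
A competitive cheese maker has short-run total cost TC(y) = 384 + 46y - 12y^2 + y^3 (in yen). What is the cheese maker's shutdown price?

Short-run supply begins at min AVC. From VC = 46y - 12y^2 + y^3, AVC = 46 - 12y + y^2.
dAVC/dy = -12 + 2y = 0 gives y = 6. min AVC = 46 - 12·6 + 6^2 = 10.
The firm shuts down for any P below ¥10.

¥10 per unit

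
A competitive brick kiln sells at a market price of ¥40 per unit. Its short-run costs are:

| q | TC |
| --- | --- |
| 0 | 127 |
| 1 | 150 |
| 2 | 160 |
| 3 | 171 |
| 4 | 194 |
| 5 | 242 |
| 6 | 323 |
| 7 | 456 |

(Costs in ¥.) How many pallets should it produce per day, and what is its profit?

q = 4; profit = -¥34

Compute π = P·q − TC at each output: q=0: -127; q=1: -110; q=2: -80; q=3: -51; q=4: -34; q=5: -42; q=6: -83; q=7: -176.
Profit is maximized at q = 4. AVC there is 67/4 = ¥16.75 ≤ P, so producing beats shutting down (which would give -¥127).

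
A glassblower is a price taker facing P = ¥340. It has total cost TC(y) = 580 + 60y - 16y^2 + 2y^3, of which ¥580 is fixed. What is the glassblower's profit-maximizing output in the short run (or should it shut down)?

Produce at y = 10

Strip out fixed cost: VC = 60y - 16y^2 + 2y^3. Then AVC = 60 - 16y + 2y^2 and MC = 60 - 32y + 6y^2.
AVC hits its minimum where MC = AVC, at y = 4, giving min AVC = 60 - 16·4 + 2·4^2 = ¥28.
P = ¥340 exceeds min AVC = ¥28, so the firm stays open.
P = MC gives -280 - 32y + 6y^2 = 0, with roots -14/3 and 10. Take the larger (rising MC): y* = 10.
Check: AVC at y = 10 is ¥100 ≤ P, so revenue covers variable cost.
Profit = P·y − TC = 340·10 − 1580 = ¥1820.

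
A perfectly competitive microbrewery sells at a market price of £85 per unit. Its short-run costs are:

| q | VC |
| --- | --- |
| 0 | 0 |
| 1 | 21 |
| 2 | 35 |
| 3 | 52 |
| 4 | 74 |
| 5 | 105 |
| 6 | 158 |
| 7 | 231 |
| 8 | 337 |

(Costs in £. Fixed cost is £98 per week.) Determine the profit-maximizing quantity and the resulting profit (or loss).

q = 7; profit = £266

Profit at each row (π = 85q − TC): q=0: -98; q=1: -34; q=2: 37; q=3: 105; q=4: 168; q=5: 222; q=6: 254; q=7: 266; q=8: 245.
Profit is maximized at q = 7. AVC there is 231/7 = £33 ≤ P, so producing beats shutting down (which would give -£98).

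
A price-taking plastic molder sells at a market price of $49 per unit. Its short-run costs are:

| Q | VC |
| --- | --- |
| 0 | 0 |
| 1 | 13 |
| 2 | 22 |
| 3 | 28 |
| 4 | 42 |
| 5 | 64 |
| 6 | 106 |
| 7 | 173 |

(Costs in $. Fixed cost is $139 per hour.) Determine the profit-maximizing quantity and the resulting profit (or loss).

Q = 6; profit = $49

Tabulate TR − TC: Q=0: -139; Q=1: -103; Q=2: -63; Q=3: -20; Q=4: 15; Q=5: 42; Q=6: 49; Q=7: 31.
Profit is maximized at Q = 6. AVC there is 106/6 = $17.67 ≤ P, so producing beats shutting down (which would give -$139).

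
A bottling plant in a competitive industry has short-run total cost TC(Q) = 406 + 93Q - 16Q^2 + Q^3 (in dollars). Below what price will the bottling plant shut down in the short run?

$29 per unit

The firm shuts down when price falls below the minimum of average variable cost. AVC = VC/Q = 93 - 16Q + Q^2.
At the minimum of AVC, MC = AVC. MC = 93 - 32Q + 3Q^2; setting MC = AVC gives 2Q^2 - 16Q = 0, so Q = 8. min AVC = 29.
So the shutdown price is $29.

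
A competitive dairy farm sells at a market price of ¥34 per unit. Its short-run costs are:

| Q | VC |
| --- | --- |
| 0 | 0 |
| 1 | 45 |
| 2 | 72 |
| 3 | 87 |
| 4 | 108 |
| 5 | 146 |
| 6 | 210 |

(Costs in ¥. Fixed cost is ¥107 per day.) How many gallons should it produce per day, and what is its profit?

Compute π = P·Q − TC at each output: Q=0: -107; Q=1: -118; Q=2: -111; Q=3: -92; Q=4: -79; Q=5: -83; Q=6: -113.
Profit is maximized at Q = 4. AVC there is 108/4 = ¥27 ≤ P, so producing beats shutting down (which would give -¥107).

Q = 4; profit = -¥79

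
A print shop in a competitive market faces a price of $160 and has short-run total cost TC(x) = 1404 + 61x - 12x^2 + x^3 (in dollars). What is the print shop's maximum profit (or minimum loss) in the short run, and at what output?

AVC = 61 - 12x + x^2; min AVC = $25 at x = 6. Since P = $160 ≥ min AVC, the firm produces.
MC = 61 - 24x + 3x^2. Setting P = MC and taking the root on the rising branch gives x* = 11.
TR = 160·11 = 1760. TC = 1404 + 550 = 1954. Profit = 1760 − 1954 = -$194.
By producing, the firm covers all variable cost plus $1210 of fixed cost; shutting down would lose the full $1404.

Profit = -$194 at x = 11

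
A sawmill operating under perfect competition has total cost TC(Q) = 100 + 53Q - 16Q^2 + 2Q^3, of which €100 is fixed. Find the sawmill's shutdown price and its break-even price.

Shutdown price = €21; break-even price = €43

AVC = 53 - 16Q + 2Q^2; minimized at Q = 4, giving min AVC = €21. That is the shutdown price.
ATC = 100/Q + 53 - 16Q + 2Q^2. Setting dATC/dQ = −100/Q^2 − 16 + 4Q = 0 gives Q = 5 (since 4·5^3 − 16·5^2 = 100).
min ATC = 100/5 + 53 − 16·5 + 2·5^2 = €43. That is the break-even price.
Between these two prices the firm operates at a loss; above €43 it earns a profit.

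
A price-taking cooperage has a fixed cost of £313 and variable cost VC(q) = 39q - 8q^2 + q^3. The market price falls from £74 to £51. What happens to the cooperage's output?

Output falls from 7 to 6

AVC = 39 - 8q + q^2, minimized at q = 4 where min AVC = £23. MC = 39 - 16q + 3q^2.
With P = £74 above the shutdown price, P = MC gives q = 7.
At P = £51 ≥ min AVC, set P = MC: q = 6. The firm stays open but cuts output.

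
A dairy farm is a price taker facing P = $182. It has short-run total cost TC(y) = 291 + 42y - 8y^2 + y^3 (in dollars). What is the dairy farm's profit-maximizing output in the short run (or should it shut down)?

Produce at y = 10

From TC, MC = TC'(y) = 42 - 16y + 3y^2 and AVC = VC/y = 42 - 8y + y^2.
The AVC parabola has its vertex at y = 8/2 = 4, where AVC = 42 - 8·4 + 4^2 = $26.
Since P = $182 ≥ min AVC = $26, price covers variable cost and the firm should produce.
Solving P = MC: -140 - 16y + 3y^2 = 0 ⇒ y = -14/3 or 10. On the upward-sloping branch, y* = 10.
Check: AVC at y = 10 is $62 ≤ P, so revenue covers variable cost.
Profit = P·y − TC = 182·10 − 911 = $909.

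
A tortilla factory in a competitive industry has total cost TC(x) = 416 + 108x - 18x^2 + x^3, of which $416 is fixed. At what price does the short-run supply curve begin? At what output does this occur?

$27 per unit, at x = 9

The shutdown price is the minimum of AVC. VC = 108x - 18x^2 + x^3, so AVC = 108 - 18x + x^2.
dAVC/dx = -18 + 2x = 0 gives x = 9. min AVC = 108 - 18·9 + 9^2 = 27.
So the shutdown price is $27.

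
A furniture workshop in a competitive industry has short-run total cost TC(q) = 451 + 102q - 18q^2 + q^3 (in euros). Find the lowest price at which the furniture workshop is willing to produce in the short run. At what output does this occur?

€21 per unit, at q = 9

Short-run supply begins at min AVC. From VC = 102q - 18q^2 + q^3, AVC = 102 - 18q + q^2.
At the minimum of AVC, MC = AVC. MC = 102 - 36q + 3q^2; setting MC = AVC gives 2q^2 - 18q = 0, so q = 9. min AVC = 21.
For P < €21 the firm produces nothing.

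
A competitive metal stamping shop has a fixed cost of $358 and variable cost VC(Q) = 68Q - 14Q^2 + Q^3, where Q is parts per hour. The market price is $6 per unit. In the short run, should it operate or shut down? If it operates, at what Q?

Variable cost is VC = 68Q - 14Q^2 + Q^3, so AVC = VC/Q = 68 - 14Q + Q^2 and MC = dTC/dQ = 68 - 28Q + 3Q^2.
AVC is minimized where dAVC/dQ = -14 + 2Q = 0, at Q = 7; min AVC = 68 - 14·7 + 7^2 = $19.
With P < min AVC ($6 < $19), every unit sold adds to the loss.
Shutting down limits the loss to fixed cost, $358.

Shut down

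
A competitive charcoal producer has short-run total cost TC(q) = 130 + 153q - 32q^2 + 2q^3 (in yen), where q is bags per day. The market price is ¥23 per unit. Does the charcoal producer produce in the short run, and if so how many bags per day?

Strip out fixed cost: VC = 153q - 32q^2 + 2q^3. Then AVC = 153 - 32q + 2q^2 and MC = 153 - 64q + 6q^2.
AVC hits its minimum where MC = AVC, at q = 8, giving min AVC = 153 - 32·8 + 2·8^2 = ¥25.
With P < min AVC (¥23 < ¥25), every unit sold adds to the loss.
Shutting down limits the loss to fixed cost, ¥130.

Shut down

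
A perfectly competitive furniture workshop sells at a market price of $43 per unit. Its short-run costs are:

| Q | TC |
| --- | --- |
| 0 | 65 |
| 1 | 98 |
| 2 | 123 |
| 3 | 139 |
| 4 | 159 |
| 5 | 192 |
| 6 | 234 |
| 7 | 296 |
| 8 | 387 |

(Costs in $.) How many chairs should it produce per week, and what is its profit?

Tabulate TR − TC: Q=0: -65; Q=1: -55; Q=2: -37; Q=3: -10; Q=4: 13; Q=5: 23; Q=6: 24; Q=7: 5; Q=8: -43.
Profit is maximized at Q = 6. AVC there is 169/6 = $28.17 ≤ P, so producing beats shutting down (which would give -$65).

Q = 6; profit = $24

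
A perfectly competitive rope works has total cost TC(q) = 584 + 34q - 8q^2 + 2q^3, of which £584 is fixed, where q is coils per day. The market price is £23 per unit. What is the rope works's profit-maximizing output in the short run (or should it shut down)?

Shut down

Variable cost is VC = 34q - 8q^2 + 2q^3, so AVC = VC/q = 34 - 8q + 2q^2 and MC = dTC/dq = 34 - 16q + 6q^2.
AVC hits its minimum where MC = AVC, at q = 2, giving min AVC = 34 - 8·2 + 2·2^2 = £26.
Since P = £23 < min AVC = £26, price fails to cover variable cost at any output.
Best response: produce nothing and absorb the £584 fixed cost.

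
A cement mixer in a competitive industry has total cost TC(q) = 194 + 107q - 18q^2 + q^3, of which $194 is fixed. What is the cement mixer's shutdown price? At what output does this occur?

$26 per unit, at q = 9

The firm shuts down when price falls below the minimum of average variable cost. AVC = VC/q = 107 - 18q + q^2.
At the minimum of AVC, MC = AVC. MC = 107 - 36q + 3q^2; setting MC = AVC gives 2q^2 - 18q = 0, so q = 9. min AVC = 26.
For P < $26 the firm produces nothing.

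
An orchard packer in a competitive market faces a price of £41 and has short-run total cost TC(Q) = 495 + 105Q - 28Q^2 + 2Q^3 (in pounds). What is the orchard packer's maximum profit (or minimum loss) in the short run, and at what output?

AVC = 105 - 28Q + 2Q^2 has its minimum £7 at Q = 7; price £41 clears that bar, so the firm operates.
MC = 105 - 56Q + 6Q^2. Setting P = MC and taking the root on the rising branch gives Q* = 8.
TR = 41·8 = 328. TC = 495 + 72 = 567. Profit = 328 − 567 = -£239.
That loss of £239 beats the £495 the firm would lose by shutting down; producing recovers £256 of fixed cost.

Profit = -£239 at Q = 8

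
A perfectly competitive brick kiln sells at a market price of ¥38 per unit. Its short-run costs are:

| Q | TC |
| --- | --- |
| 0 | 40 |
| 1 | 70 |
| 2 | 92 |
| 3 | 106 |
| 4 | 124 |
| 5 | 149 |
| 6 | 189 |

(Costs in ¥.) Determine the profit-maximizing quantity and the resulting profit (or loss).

Q = 5; profit = ¥41

Compute π = P·Q − TC at each output: Q=0: -40; Q=1: -32; Q=2: -16; Q=3: 8; Q=4: 28; Q=5: 41; Q=6: 39.
Profit is maximized at Q = 5. AVC there is 109/5 = ¥21.80 ≤ P, so producing beats shutting down (which would give -¥40).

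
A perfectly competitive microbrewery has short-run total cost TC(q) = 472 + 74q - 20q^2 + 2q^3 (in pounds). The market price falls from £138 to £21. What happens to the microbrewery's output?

AVC = 74 - 20q + 2q^2, minimized at q = 5 where min AVC = £24. MC = 74 - 40q + 6q^2.
With P = £138 above the shutdown price, P = MC gives q = 8.
At P = £21 < min AVC = £24, price no longer covers variable cost at any output, so the firm shuts down: q = 0.

Output falls from 8 to 0 (the firm shuts down)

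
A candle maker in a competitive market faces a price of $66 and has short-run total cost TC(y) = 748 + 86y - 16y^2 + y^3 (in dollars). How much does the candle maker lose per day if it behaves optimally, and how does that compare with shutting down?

Profit = -$348 at y = 10

AVC = 86 - 16y + y^2 has its minimum $22 at y = 8; price $66 clears that bar, so the firm operates.
With MC = 86 - 32y + 3y^2, P = MC on the upward-sloping part at y* = 10.
TR = 66·10 = 660. TC = 748 + 260 = 1008. Profit = 660 − 1008 = -$348.
That loss of $348 beats the $748 the firm would lose by shutting down; producing recovers $400 of fixed cost.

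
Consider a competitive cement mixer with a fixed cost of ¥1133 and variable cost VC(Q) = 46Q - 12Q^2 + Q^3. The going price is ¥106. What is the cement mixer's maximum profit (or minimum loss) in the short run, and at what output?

Profit = -¥333 at Q = 10

AVC = 46 - 12Q + Q^2; min AVC = ¥10 at Q = 6. Since P = ¥106 ≥ min AVC, the firm produces.
MC = 46 - 24Q + 3Q^2. Setting P = MC and taking the root on the rising branch gives Q* = 10.
TR = 106·10 = 1060. TC = 1133 + 260 = 1393. Profit = 1060 − 1393 = -¥333.
That loss of ¥333 beats the ¥1133 the firm would lose by shutting down; producing recovers ¥800 of fixed cost.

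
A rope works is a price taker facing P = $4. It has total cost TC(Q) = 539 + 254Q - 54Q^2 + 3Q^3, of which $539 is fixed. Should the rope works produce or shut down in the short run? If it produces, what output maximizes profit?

Shut down

From TC, MC = TC'(Q) = 254 - 108Q + 9Q^2 and AVC = VC/Q = 254 - 54Q + 3Q^2.
AVC hits its minimum where MC = AVC, at Q = 9, giving min AVC = 254 - 54·9 + 3·9^2 = $11.
Since P = $4 < min AVC = $11, price fails to cover variable cost at any output.
The firm minimizes its loss by shutting down and losing only its fixed cost of $539.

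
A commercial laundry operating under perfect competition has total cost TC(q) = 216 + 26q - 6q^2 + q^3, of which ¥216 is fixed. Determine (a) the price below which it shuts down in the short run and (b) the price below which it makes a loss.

Shutdown price = ¥17; break-even price = ¥62

AVC = 26 - 6q + q^2; minimized at q = 3, giving min AVC = ¥17. That is the shutdown price.
ATC = 216/q + 26 - 6q + q^2. Setting dATC/dq = −216/q^2 − 6 + 2q = 0 gives q = 6 (since 2·6^3 − 6·6^2 = 216).
min ATC = 216/6 + 26 − 6·6 + 6^2 = ¥62. That is the break-even price.
For ¥17 ≤ P < ¥62 the firm produces at a loss; below ¥17 it shuts down.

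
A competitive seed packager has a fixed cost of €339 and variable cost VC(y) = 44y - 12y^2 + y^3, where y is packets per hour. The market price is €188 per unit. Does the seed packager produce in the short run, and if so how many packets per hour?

Produce at y = 12

From TC, MC = TC'(y) = 44 - 24y + 3y^2 and AVC = VC/y = 44 - 12y + y^2.
AVC is minimized where dAVC/dy = -12 + 2y = 0, at y = 6; min AVC = 44 - 12·6 + 6^2 = €8.
P = €188 exceeds min AVC = €8, so the firm stays open.
Solving P = MC: -144 - 24y + 3y^2 = 0 ⇒ y = -4 or 12. On the upward-sloping branch, y* = 12.
Check: AVC at y = 12 is €44 ≤ P, so revenue covers variable cost.
Profit = P·y − TC = 188·12 − 867 = €1389.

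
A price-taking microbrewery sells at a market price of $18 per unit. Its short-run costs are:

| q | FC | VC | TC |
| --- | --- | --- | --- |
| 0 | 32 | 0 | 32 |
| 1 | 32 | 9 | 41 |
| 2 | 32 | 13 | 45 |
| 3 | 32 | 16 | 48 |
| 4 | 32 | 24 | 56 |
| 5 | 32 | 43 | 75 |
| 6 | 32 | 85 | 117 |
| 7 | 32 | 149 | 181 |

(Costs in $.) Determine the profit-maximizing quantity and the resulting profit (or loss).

Profit at each row (π = 18q − TC): q=0: -32; q=1: -23; q=2: -9; q=3: 6; q=4: 16; q=5: 15; q=6: -9; q=7: -55.
Profit is maximized at q = 4. AVC there is 24/4 = $6 ≤ P, so producing beats shutting down (which would give -$32).

q = 4; profit = $16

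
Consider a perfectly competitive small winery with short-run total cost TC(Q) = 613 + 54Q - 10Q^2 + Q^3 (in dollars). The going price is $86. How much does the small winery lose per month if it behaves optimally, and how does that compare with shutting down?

AVC = 54 - 10Q + Q^2 has its minimum $29 at Q = 5; price $86 clears that bar, so the firm operates.
MC = 54 - 20Q + 3Q^2. Setting P = MC and taking the root on the rising branch gives Q* = 8.
TR = 86·8 = 688. TC = 613 + 304 = 917. Profit = 688 − 917 = -$229.
That loss of $229 beats the $613 the firm would lose by shutting down; producing recovers $384 of fixed cost.

Profit = -$229 at Q = 8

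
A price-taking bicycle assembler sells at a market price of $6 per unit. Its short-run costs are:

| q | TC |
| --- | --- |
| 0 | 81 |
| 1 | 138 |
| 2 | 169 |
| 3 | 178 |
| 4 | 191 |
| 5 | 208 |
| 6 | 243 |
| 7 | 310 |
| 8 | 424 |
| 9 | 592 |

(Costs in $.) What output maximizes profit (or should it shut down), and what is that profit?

q = 0 (shut down); profit = -$81

Compute π = P·q − TC at each output: q=0: -81; q=1: -132; q=2: -157; q=3: -160; q=4: -167; q=5: -178; q=6: -207; q=7: -268; q=8: -376; q=9: -538.
Profit is highest at q = 0. Equivalently, the lowest AVC in the table is 127/5 ≈ $25.40 at q = 5, and P = $6 falls below it — price never covers variable cost, so the firm shuts down and loses only its fixed cost.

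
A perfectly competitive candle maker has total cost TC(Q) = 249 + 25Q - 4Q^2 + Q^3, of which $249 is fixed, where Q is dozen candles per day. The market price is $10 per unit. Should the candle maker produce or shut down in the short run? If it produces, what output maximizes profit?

Shut down

From TC, MC = TC'(Q) = 25 - 8Q + 3Q^2 and AVC = VC/Q = 25 - 4Q + Q^2.
AVC is minimized where dAVC/dQ = -4 + 2Q = 0, at Q = 2; min AVC = 25 - 4·2 + 2^2 = $21.
Since P = $10 < min AVC = $21, price fails to cover variable cost at any output.
Shutting down limits the loss to fixed cost, $249.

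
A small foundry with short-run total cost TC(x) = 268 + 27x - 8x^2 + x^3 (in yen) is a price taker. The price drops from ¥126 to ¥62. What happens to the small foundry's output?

MC = 27 - 16x + 3x^2; the shutdown threshold is min AVC = ¥11 (at x = 4).
At P = ¥126 ≥ min AVC, set P = MC on the rising branch: x = 9.
At P = ¥62 ≥ min AVC, set P = MC: x = 7. The firm stays open but cuts output.

Output falls from 9 to 7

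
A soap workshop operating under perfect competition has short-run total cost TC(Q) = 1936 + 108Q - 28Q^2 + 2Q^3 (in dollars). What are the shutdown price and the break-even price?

AVC = 108 - 28Q + 2Q^2; minimized at Q = 7, giving min AVC = $10. That is the shutdown price.
ATC = 1936/Q + 108 - 28Q + 2Q^2. Setting dATC/dQ = −1936/Q^2 − 28 + 4Q = 0 gives Q = 11 (since 4·11^3 − 28·11^2 = 1936).
min ATC = 1936/11 + 108 − 28·11 + 2·11^2 = $218. That is the break-even price.
For $10 ≤ P < $218 the firm produces at a loss; below $10 it shuts down.

Shutdown price = $10; break-even price = $218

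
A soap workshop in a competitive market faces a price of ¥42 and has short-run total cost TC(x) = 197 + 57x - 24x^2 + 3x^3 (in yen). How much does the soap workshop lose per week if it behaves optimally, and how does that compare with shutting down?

Profit = -¥47 at x = 5

AVC = 57 - 24x + 3x^2; min AVC = ¥9 at x = 4. Since P = ¥42 ≥ min AVC, the firm produces.
MC = 57 - 48x + 9x^2. Setting P = MC and taking the root on the rising branch gives x* = 5.
TR = 42·5 = 210. TC = 197 + 60 = 257. Profit = 210 − 257 = -¥47.
By producing, the firm covers all variable cost plus ¥150 of fixed cost; shutting down would lose the full ¥197.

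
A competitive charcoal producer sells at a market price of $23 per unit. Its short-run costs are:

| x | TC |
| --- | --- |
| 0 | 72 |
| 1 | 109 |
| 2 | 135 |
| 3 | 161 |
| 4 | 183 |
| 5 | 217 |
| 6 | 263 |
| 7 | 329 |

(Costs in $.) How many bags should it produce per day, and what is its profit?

Tabulate TR − TC: x=0: -72; x=1: -86; x=2: -89; x=3: -92; x=4: -91; x=5: -102; x=6: -125; x=7: -168.
Profit is highest at x = 0. Equivalently, the lowest AVC in the table is 111/4 ≈ $27.75 at x = 4, and P = $23 falls below it — price never covers variable cost, so the firm shuts down and loses only its fixed cost.

x = 0 (shut down); profit = -$72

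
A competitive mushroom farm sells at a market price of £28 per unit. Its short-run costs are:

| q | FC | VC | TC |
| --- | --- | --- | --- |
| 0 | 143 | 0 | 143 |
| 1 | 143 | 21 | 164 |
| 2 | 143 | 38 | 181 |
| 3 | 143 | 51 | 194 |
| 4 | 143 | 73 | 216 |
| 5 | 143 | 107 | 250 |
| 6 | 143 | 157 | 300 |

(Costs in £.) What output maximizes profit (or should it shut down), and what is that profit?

q = 4; profit = -£104

Profit at each row (π = 28q − TC): q=0: -143; q=1: -136; q=2: -125; q=3: -110; q=4: -104; q=5: -110; q=6: -132.
Profit is maximized at q = 4. AVC there is 73/4 = £18.25 ≤ P, so producing beats shutting down (which would give -£143).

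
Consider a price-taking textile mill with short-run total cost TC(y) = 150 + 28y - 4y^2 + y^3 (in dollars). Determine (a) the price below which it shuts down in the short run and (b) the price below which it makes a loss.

Shutdown price = $24; break-even price = $63

Shutdown price = min AVC. AVC = 28 - 4y + y^2, with vertex at y = 2 and minimum $24.
ATC = 150/y + 28 - 4y + y^2. Setting dATC/dy = −150/y^2 − 4 + 2y = 0 gives y = 5 (since 2·5^3 − 4·5^2 = 150).
min ATC = 150/5 + 28 − 4·5 + 5^2 = $63. That is the break-even price.
Between these two prices the firm operates at a loss; above $63 it earns a profit.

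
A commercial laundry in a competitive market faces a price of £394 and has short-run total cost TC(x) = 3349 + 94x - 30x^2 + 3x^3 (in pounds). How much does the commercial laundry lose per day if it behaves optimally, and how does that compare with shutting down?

AVC = 94 - 30x + 3x^2 has its minimum £19 at x = 5; price £394 clears that bar, so the firm operates.
MC = 94 - 60x + 9x^2. Setting P = MC and taking the root on the rising branch gives x* = 10.
TR = 394·10 = 3940. TC = 3349 + 940 = 4289. Profit = 3940 − 4289 = -£349.
By producing, the firm covers all variable cost plus £3000 of fixed cost; shutting down would lose the full £3349.

Profit = -£349 at x = 10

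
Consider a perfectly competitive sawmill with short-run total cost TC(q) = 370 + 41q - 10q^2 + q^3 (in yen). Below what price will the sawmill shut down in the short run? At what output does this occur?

Short-run supply begins at min AVC. From VC = 41q - 10q^2 + q^3, AVC = 41 - 10q + q^2.
At the minimum of AVC, MC = AVC. MC = 41 - 20q + 3q^2; setting MC = AVC gives 2q^2 - 10q = 0, so q = 5. min AVC = 16.
For P < ¥16 the firm produces nothing.

¥16 per unit, at q = 5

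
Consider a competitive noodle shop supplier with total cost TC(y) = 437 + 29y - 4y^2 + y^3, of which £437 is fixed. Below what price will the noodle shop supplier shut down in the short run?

£25 per unit

The shutdown price is the minimum of AVC. VC = 29y - 4y^2 + y^3, so AVC = 29 - 4y + y^2.
dAVC/dy = -4 + 2y = 0 gives y = 2. min AVC = 29 - 4·2 + 2^2 = 25.
The firm shuts down for any P below £25.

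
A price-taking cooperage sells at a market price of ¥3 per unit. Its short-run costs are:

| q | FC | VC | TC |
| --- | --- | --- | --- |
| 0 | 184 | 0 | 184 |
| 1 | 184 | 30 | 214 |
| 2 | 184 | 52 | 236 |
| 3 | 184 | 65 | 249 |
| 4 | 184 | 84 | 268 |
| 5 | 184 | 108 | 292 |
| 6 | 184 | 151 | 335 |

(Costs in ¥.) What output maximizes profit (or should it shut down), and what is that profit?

Tabulate TR − TC: q=0: -184; q=1: -211; q=2: -230; q=3: -240; q=4: -256; q=5: -277; q=6: -317.
Profit is highest at q = 0. Equivalently, the lowest AVC in the table is 84/4 ≈ ¥21 at q = 4, and P = ¥3 falls below it — price never covers variable cost, so the firm shuts down and loses only its fixed cost.

q = 0 (shut down); profit = -¥184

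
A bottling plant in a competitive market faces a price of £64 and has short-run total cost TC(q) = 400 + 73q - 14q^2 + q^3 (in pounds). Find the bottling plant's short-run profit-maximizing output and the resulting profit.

Profit = -£76 at q = 9

AVC = 73 - 14q + q^2; min AVC = £24 at q = 7. Since P = £64 ≥ min AVC, the firm produces.
With MC = 73 - 28q + 3q^2, P = MC on the upward-sloping part at q* = 9.
TR = 64·9 = 576. TC = 400 + 252 = 652. Profit = 576 − 652 = -£76.
Shutting down would mean losing the fixed cost of £400, so operating at a loss of £76 is better by £324.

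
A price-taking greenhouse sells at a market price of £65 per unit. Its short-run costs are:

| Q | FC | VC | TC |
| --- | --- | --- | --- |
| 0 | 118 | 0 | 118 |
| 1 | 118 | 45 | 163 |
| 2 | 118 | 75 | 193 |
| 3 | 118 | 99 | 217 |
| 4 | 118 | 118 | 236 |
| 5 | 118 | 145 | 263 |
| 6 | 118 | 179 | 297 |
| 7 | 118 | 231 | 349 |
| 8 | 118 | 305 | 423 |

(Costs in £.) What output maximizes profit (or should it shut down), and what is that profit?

Tabulate TR − TC: Q=0: -118; Q=1: -98; Q=2: -63; Q=3: -22; Q=4: 24; Q=5: 62; Q=6: 93; Q=7: 106; Q=8: 97.
Profit is maximized at Q = 7. AVC there is 231/7 = £33 ≤ P, so producing beats shutting down (which would give -£118).

Q = 7; profit = £106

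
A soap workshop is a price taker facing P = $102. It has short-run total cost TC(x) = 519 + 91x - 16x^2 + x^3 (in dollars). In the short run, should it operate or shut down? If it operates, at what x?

Strip out fixed cost: VC = 91x - 16x^2 + x^3. Then AVC = 91 - 16x + x^2 and MC = 91 - 32x + 3x^2.
The AVC parabola has its vertex at x = 16/2 = 8, where AVC = 91 - 16·8 + 8^2 = $27.
Since P = $102 ≥ min AVC = $27, price covers variable cost and the firm should produce.
P = MC gives -11 - 32x + 3x^2 = 0, with roots -1/3 and 11. Take the larger (rising MC): x* = 11.
Check: AVC at x = 11 is $36 ≤ P, so revenue covers variable cost.
Profit = P·x − TC = 102·11 − 915 = $207.

Produce at x = 11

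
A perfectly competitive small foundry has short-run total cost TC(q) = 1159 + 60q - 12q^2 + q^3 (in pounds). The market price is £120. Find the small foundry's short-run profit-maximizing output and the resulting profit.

AVC = 60 - 12q + q^2; min AVC = £24 at q = 6. Since P = £120 ≥ min AVC, the firm produces.
MC = 60 - 24q + 3q^2. Setting P = MC and taking the root on the rising branch gives q* = 10.
TR = 120·10 = 1200. TC = 1159 + 400 = 1559. Profit = 1200 − 1559 = -£359.
By producing, the firm covers all variable cost plus £800 of fixed cost; shutting down would lose the full £1159.

Profit = -£359 at q = 10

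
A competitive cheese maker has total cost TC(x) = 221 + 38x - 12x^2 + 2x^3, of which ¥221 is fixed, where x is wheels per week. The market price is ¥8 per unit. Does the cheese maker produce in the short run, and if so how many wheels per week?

Shut down

From TC, MC = TC'(x) = 38 - 24x + 6x^2 and AVC = VC/x = 38 - 12x + 2x^2.
The AVC parabola has its vertex at x = 12/4 = 3, where AVC = 38 - 12·3 + 2·3^2 = ¥20.
With P < min AVC (¥8 < ¥20), every unit sold adds to the loss.
The firm minimizes its loss by shutting down and losing only its fixed cost of ¥221.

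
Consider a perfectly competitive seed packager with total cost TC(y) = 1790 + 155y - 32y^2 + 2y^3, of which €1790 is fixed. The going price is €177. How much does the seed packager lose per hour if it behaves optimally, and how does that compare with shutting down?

Profit = -€338 at y = 11

AVC = 155 - 32y + 2y^2 has its minimum €27 at y = 8; price €177 clears that bar, so the firm operates.
MC = 155 - 64y + 6y^2. Setting P = MC and taking the root on the rising branch gives y* = 11.
TR = 177·11 = 1947. TC = 1790 + 495 = 2285. Profit = 1947 − 2285 = -€338.
By producing, the firm covers all variable cost plus €1452 of fixed cost; shutting down would lose the full €1790.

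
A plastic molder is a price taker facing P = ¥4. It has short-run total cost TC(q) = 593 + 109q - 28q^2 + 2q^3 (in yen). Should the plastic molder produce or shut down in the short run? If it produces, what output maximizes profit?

Variable cost is VC = 109q - 28q^2 + 2q^3, so AVC = VC/q = 109 - 28q + 2q^2 and MC = dTC/dq = 109 - 56q + 6q^2.
The AVC parabola has its vertex at q = 28/4 = 7, where AVC = 109 - 28·7 + 2·7^2 = ¥11.
Since P = ¥4 < min AVC = ¥11, price fails to cover variable cost at any output.
The firm minimizes its loss by shutting down and losing only its fixed cost of ¥593.

Shut down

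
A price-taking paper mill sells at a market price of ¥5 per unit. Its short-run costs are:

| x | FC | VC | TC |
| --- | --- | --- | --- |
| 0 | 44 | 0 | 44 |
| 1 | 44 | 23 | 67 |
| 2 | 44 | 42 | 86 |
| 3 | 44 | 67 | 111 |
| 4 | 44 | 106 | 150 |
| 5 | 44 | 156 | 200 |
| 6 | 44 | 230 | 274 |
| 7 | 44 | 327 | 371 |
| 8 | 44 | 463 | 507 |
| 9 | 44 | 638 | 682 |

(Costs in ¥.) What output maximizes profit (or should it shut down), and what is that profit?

x = 0 (shut down); profit = -¥44

Tabulate TR − TC: x=0: -44; x=1: -62; x=2: -76; x=3: -96; x=4: -130; x=5: -175; x=6: -244; x=7: -336; x=8: -467; x=9: -637.
Profit is highest at x = 0. Equivalently, the lowest AVC in the table is 42/2 ≈ ¥21 at x = 2, and P = ¥5 falls below it — price never covers variable cost, so the firm shuts down and loses only its fixed cost.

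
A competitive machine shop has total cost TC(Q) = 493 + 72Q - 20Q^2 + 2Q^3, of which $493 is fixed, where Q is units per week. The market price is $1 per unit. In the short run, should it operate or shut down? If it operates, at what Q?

From TC, MC = TC'(Q) = 72 - 40Q + 6Q^2 and AVC = VC/Q = 72 - 20Q + 2Q^2.
The AVC parabola has its vertex at Q = 20/4 = 5, where AVC = 72 - 20·5 + 2·5^2 = $22.
P = $1 lies below min AVC = $22; no output level covers variable cost.
The firm minimizes its loss by shutting down and losing only its fixed cost of $493.

Shut down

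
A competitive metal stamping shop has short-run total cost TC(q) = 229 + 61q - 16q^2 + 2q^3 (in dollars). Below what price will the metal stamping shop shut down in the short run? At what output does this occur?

$29 per unit, at q = 4

The firm shuts down when price falls below the minimum of average variable cost. AVC = VC/q = 61 - 16q + 2q^2.
dAVC/dq = -16 + 4q = 0 gives q = 4. min AVC = 61 - 16·4 + 2·4^2 = 29.
For P < $29 the firm produces nothing.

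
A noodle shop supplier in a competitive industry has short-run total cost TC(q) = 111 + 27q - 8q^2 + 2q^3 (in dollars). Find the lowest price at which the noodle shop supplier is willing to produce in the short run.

Short-run supply begins at min AVC. From VC = 27q - 8q^2 + 2q^3, AVC = 27 - 8q + 2q^2.
dAVC/dq = -8 + 4q = 0 gives q = 2. min AVC = 27 - 8·2 + 2·2^2 = 19.
For P < $19 the firm produces nothing.

$19 per unit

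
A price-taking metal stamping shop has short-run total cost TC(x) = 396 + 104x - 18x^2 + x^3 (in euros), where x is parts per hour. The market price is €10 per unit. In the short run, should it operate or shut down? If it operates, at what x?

Shut down

From TC, MC = TC'(x) = 104 - 36x + 3x^2 and AVC = VC/x = 104 - 18x + x^2.
AVC is minimized where dAVC/dx = -18 + 2x = 0, at x = 9; min AVC = 104 - 18·9 + 9^2 = €23.
P = €10 lies below min AVC = €23; no output level covers variable cost.
Shutting down limits the loss to fixed cost, €396.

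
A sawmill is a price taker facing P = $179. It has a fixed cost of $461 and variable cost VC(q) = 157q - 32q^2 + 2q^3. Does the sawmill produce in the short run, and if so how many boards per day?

From TC, MC = TC'(q) = 157 - 64q + 6q^2 and AVC = VC/q = 157 - 32q + 2q^2.
AVC hits its minimum where MC = AVC, at q = 8, giving min AVC = 157 - 32·8 + 2·8^2 = $29.
Because $179 ≥ $29, revenue can cover variable cost; the firm operates.
Set P = MC: 179 = 157 - 64q + 6q^2 → -22 - 64q + 6q^2 = 0. The roots are q = -1/3 and q = 11; the profit-maximizing output is on the rising part of MC, so q* = 11.
Check: AVC at q = 11 is $47 ≤ P, so revenue covers variable cost.
Profit = P·q − TC = 179·11 − 978 = $991.

Produce at q = 11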